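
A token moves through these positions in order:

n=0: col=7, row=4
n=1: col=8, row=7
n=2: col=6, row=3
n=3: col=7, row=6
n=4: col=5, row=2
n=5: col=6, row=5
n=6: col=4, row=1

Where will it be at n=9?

col=4, row=3

Differencing gives (+1, +3), (-2, -4), (+1, +3), (-2, -4), (+1, +3), (-2, -4). This is the pattern (+1, +3), (-2, -4) repeated.
step 7: apply (+1, +3) → col=5, row=4
step 8: apply (-2, -4) → col=3, row=0
step 9: apply (+1, +3) → col=4, row=3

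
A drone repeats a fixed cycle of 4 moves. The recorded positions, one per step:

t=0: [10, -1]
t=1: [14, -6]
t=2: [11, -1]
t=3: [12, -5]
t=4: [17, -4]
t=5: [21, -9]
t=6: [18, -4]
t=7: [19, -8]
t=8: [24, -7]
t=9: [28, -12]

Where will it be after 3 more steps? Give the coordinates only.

Step-to-step displacements: [+4, -5], [-3, +5], [+1, -4], [+5, +1], [+4, -5], [-3, +5], [+1, -4], [+5, +1], [+4, -5] — a repeating cycle of length 4.
step 10: apply [-3, +5] → [25, -7]
step 11: apply [+1, -4] → [26, -11]
step 12: apply [+5, +1] → [31, -10]

[31, -10]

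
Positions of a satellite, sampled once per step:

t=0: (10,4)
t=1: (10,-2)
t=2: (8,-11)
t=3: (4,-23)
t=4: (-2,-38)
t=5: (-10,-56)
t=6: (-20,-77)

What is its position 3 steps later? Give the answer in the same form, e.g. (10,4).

Successive displacements: (+0,-6), (-2,-9), (-4,-12), (-6,-15), (-8,-18), (-10,-21) — each changes by (-2,-3).
step 7: (-20,-77) + (-12,-24) → (-32,-101)
step 8: (-32,-101) + (-14,-27) → (-46,-128)
step 9: (-46,-128) + (-16,-30) → (-62,-158)

(-62,-158)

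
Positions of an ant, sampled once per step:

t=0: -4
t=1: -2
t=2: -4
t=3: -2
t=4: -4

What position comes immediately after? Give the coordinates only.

Consecutive displacements +2, -2, +2, -2 scale by a factor of -1 each step.
step 5: -4 + 2 → -2

-2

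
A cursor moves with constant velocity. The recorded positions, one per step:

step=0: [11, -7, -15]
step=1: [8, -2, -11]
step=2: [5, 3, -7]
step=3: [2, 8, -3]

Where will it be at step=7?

[-10, 28, 13]

Constant displacement of [-3, +5, +4] per step.
step 4: [2, 8, -3] + [-3, +5, +4] → [-1, 13, 1]
step 5: [-1, 13, 1] + [-3, +5, +4] → [-4, 18, 5]
step 6: [-4, 18, 5] + [-3, +5, +4] → [-7, 23, 9]
step 7: [-7, 23, 9] + [-3, +5, +4] → [-10, 28, 13]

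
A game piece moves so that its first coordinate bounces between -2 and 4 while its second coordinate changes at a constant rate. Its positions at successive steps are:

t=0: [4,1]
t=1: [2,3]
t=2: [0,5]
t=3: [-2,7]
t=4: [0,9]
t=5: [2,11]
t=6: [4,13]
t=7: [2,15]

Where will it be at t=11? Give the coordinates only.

[2,23]

The first coordinate reflects between -2 and 4, moving 2 per step.
  step 8: 2 → 0
  step 9: 0 → -2
  step 10: -2 → 0
  step 11: 0 → 2
The second coordinate changes by +2 each step: at step 11 it is 23.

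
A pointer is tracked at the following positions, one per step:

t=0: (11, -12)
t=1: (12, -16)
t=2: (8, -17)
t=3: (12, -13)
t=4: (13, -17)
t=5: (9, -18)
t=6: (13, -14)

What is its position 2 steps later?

(10, -19)

Differencing gives (+1, -4), (-4, -1), (+4, +4), (+1, -4), (-4, -1), (+4, +4). This is the pattern (+1, -4), (-4, -1), (+4, +4) repeated.
step 7: apply (+1, -4) → (14, -18)
step 8: apply (-4, -1) → (10, -19)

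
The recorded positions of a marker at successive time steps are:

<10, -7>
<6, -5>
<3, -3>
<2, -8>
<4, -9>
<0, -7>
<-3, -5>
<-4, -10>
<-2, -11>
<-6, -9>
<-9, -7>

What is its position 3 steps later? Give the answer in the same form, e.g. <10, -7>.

Differencing gives <-4, +2>, <-3, +2>, <-1, -5>, <+2, -1>, <-4, +2>, <-3, +2>, <-1, -5>, <+2, -1>, <-4, +2>, <-3, +2>. This is the pattern <-4, +2>, <-3, +2>, <-1, -5>, <+2, -1> repeated.
step 11: apply <-1, -5> → <-10, -12>
step 12: apply <+2, -1> → <-8, -13>
step 13: apply <-4, +2> → <-12, -11>

<-12, -11>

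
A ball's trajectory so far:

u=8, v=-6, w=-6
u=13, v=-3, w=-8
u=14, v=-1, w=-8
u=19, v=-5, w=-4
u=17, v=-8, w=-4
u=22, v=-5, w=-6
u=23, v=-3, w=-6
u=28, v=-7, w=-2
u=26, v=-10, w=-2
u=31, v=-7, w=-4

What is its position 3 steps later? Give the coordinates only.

u=35, v=-12, w=0

The moves between consecutive positions are (+5, +3, -2), (+1, +2, +0), (+5, -4, +4), (-2, -3, +0), (+5, +3, -2), (+1, +2, +0), (+5, -4, +4), (-2, -3, +0), (+5, +3, -2); they repeat the 4-cycle [(+5, +3, -2), (+1, +2, +0), (+5, -4, +4), (-2, -3, +0)].
step 10: apply (+1, +2, +0) → u=32, v=-5, w=-4
step 11: apply (+5, -4, +4) → u=37, v=-9, w=0
step 12: apply (-2, -3, +0) → u=35, v=-12, w=0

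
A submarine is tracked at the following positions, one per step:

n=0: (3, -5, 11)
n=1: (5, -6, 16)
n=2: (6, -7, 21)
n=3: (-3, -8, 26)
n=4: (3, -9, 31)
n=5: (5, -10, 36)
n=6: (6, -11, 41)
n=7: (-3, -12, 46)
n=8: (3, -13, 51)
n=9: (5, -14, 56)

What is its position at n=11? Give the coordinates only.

First: cycles through 3, 5, 6, -3 every 4 steps. Step 11 lands at position 3 of the cycle → -3.
Second: linear, -1 per step → -16 at step 11.
Third: linear, +5 per step → 66 at step 11.

(-3, -16, 66)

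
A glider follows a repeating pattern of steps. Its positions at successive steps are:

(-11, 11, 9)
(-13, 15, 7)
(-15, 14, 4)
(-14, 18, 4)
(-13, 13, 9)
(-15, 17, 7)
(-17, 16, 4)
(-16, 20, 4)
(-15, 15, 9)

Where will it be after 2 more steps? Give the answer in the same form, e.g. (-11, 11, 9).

The moves between consecutive positions are (-2, +4, -2), (-2, -1, -3), (+1, +4, +0), (+1, -5, +5), (-2, +4, -2), (-2, -1, -3), (+1, +4, +0), (+1, -5, +5); they repeat the 4-cycle [(-2, +4, -2), (-2, -1, -3), (+1, +4, +0), (+1, -5, +5)].
step 9: apply (-2, +4, -2) → (-17, 19, 7)
step 10: apply (-2, -1, -3) → (-19, 18, 4)

(-19, 18, 4)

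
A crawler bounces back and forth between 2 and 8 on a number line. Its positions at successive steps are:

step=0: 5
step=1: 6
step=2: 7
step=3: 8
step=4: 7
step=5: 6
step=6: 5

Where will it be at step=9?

The value reflects between 2 and 8, moving 1 per step.
  step 7: 5 → 4
  step 8: 4 → 3
  step 9: 3 → 2

2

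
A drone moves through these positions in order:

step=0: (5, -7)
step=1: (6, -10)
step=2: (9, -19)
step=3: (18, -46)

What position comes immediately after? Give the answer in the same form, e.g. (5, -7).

(45, -127)

Consecutive displacements (+1, -3), (+3, -9), (+9, -27) scale by a factor of 3 each step.
step 4: (18, -46) + (+27, -81) → (45, -127)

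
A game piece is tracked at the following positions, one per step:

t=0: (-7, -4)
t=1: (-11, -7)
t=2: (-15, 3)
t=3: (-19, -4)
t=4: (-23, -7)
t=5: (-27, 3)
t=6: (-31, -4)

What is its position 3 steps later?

(-43, -4)

First: linear, -4 per step → -43 at step 9.
Second: cycles through -4, -7, 3 every 3 steps. Step 9 lands at position 0 of the cycle → -4.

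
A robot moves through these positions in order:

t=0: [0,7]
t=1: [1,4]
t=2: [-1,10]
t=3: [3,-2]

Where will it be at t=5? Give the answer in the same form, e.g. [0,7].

Step-to-step displacements: [+1,-3], [-2,+6], [+4,-12]; each is -2× the previous.
step 4: [3,-2] + [-8,+24] → [-5,22]
step 5: [-5,22] + [+16,-48] → [11,-26]

[11,-26]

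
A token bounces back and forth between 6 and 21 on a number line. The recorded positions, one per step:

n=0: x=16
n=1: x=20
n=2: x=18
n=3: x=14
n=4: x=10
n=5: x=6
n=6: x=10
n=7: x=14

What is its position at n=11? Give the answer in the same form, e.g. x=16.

x=12

The value reflects between 6 and 21, moving 4 per step.
  step 8: 14 → 18
  step 9: 18 → 20
  step 10: 20 → 16
  step 11: 16 → 12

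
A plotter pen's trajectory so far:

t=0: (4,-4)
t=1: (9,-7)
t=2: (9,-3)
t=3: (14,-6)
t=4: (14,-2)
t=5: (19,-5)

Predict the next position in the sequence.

Differencing gives (+5,-3), (+0,+4), (+5,-3), (+0,+4), (+5,-3). This is the pattern (+5,-3), (+0,+4) repeated.
step 6: apply (+0,+4) → (19,-1)

(19,-1)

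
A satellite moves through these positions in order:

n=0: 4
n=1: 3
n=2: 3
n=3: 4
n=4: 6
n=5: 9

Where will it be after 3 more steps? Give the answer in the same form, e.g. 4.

Taking differences between consecutive positions: -1, +0, +1, +2, +3. These grow by +1 each step.
step 6: 9 + 4 → 13
step 7: 13 + 5 → 18
step 8: 18 + 6 → 24

24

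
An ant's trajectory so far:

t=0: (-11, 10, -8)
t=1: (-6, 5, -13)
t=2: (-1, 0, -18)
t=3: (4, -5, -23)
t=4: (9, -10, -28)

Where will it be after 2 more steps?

The position changes by (+5, -5, -5) every step.
step 5: (9, -10, -28) + (+5, -5, -5) → (14, -15, -33)
step 6: (14, -15, -33) + (+5, -5, -5) → (19, -20, -38)

(19, -20, -38)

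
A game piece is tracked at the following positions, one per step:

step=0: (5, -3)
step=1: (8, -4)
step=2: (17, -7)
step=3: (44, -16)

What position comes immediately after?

Consecutive displacements (+3, -1), (+9, -3), (+27, -9) scale by a factor of 3 each step.
step 4: (44, -16) + (+81, -27) → (125, -43)

(125, -43)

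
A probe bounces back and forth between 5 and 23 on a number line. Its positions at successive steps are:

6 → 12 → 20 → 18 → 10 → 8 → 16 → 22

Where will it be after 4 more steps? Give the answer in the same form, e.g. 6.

The value reflects between 5 and 23, moving 8 per step.
  step 8: 22 → 14
  step 9: 14 → 6
  step 10: 6 → 12
  step 11: 12 → 20

20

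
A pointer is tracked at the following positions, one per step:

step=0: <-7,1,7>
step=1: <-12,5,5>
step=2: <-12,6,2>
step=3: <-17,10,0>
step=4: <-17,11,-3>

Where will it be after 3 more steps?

Differencing gives <-5,+4,-2>, <+0,+1,-3>, <-5,+4,-2>, <+0,+1,-3>. This is the pattern <-5,+4,-2>, <+0,+1,-3> repeated.
step 5: apply <-5,+4,-2> → <-22,15,-5>
step 6: apply <+0,+1,-3> → <-22,16,-8>
step 7: apply <-5,+4,-2> → <-27,20,-10>

<-27,20,-10>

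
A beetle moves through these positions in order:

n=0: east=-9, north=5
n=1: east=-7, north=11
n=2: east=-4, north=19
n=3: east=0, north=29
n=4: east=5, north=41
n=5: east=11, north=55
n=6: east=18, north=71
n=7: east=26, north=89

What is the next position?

First differences are (+2, +6), (+3, +8), (+4, +10), (+5, +12), (+6, +14), (+7, +16), (+8, +18); their common second difference is (+1, +2) (constant acceleration).
step 8: east=26, north=89 + (+9, +20) → east=35, north=109

east=35, north=109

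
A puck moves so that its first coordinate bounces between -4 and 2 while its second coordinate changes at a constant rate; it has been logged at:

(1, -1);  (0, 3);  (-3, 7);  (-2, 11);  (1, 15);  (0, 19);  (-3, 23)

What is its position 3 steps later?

The first coordinate travels 3 per step and bounces off the walls at -4 and 2.
  step 7: -3 → -2
  step 8: -2 → 1
  step 9: 1 → 0
The second coordinate changes by +4 each step: at step 9 it is 35.

(0, 35)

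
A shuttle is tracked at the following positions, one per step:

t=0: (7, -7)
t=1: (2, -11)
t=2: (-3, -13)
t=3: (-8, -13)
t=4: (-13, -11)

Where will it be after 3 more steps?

(-28, 7)

Taking differences between consecutive positions: (-5, -4), (-5, -2), (-5, +0), (-5, +2). These grow by (+0, +2) each step.
step 5: (-13, -11) + (-5, +4) → (-18, -7)
step 6: (-18, -7) + (-5, +6) → (-23, -1)
step 7: (-23, -1) + (-5, +8) → (-28, 7)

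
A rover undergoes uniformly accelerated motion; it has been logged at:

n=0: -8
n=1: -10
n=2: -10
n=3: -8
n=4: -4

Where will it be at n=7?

First differences are -2, +0, +2, +4; their common second difference is +2 (constant acceleration).
step 5: -4 + 6 → 2
step 6: 2 + 8 → 10
step 7: 10 + 10 → 20

20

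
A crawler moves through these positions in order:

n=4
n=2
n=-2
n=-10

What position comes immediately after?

n=-26

Consecutive displacements -2, -4, -8 scale by a factor of 2 each step.
step 4: -10 − 16 → n=-26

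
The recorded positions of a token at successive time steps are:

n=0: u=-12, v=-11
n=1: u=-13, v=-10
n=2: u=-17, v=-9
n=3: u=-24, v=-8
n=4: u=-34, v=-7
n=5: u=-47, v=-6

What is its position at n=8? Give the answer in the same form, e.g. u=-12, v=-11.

u=-104, v=-3

Taking differences between consecutive positions: (-1,+1), (-4,+1), (-7,+1), (-10,+1), (-13,+1). These grow by (-3,+0) each step.
step 6: u=-47, v=-6 + (-16,+1) → u=-63, v=-5
step 7: u=-63, v=-5 + (-19,+1) → u=-82, v=-4
step 8: u=-82, v=-4 + (-22,+1) → u=-104, v=-3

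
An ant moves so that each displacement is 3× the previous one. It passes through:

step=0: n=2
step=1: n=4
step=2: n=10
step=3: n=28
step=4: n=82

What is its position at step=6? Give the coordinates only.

n=730

Consecutive displacements +2, +6, +18, +54 scale by a factor of 3 each step.
step 5: 82 + 162 → n=244
step 6: 244 + 486 → n=730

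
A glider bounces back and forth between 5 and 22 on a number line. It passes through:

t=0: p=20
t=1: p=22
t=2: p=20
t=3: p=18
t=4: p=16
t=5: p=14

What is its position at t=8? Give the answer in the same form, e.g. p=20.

p=8

The value reflects between 5 and 22, moving 2 per step.
  step 6: 14 → 12
  step 7: 12 → 10
  step 8: 10 → 8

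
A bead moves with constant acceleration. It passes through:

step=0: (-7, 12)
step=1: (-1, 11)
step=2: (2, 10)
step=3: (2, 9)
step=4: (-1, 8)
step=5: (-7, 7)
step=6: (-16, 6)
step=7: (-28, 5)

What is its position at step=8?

Successive displacements: (+6, -1), (+3, -1), (+0, -1), (-3, -1), (-6, -1), (-9, -1), (-12, -1) — each changes by (-3, +0).
step 8: (-28, 5) + (-15, -1) → (-43, 4)

(-43, 4)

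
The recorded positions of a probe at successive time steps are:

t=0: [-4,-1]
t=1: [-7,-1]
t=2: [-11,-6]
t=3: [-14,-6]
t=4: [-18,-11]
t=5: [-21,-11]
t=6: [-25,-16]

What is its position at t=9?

Differencing gives [-3,+0], [-4,-5], [-3,+0], [-4,-5], [-3,+0], [-4,-5]. This is the pattern [-3,+0], [-4,-5] repeated.
step 7: apply [-3,+0] → [-28,-16]
step 8: apply [-4,-5] → [-32,-21]
step 9: apply [-3,+0] → [-35,-21]

[-35,-21]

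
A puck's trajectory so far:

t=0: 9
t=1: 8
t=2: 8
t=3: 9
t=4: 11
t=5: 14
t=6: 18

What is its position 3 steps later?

Taking differences between consecutive positions: -1, +0, +1, +2, +3, +4. These grow by +1 each step.
step 7: 18 + 5 → 23
step 8: 23 + 6 → 29
step 9: 29 + 7 → 36

36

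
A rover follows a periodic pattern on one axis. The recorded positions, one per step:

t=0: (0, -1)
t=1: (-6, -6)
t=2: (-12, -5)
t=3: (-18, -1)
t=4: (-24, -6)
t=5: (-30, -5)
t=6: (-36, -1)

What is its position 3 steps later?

The first coordinate changes by -6 each step, so at step 9 it is 0 + 9·(-6) = -54.
The second coordinate repeats the cycle [-1, -6, -5] with period 3; step 9 mod 3 = 0, giving -1.

(-54, -1)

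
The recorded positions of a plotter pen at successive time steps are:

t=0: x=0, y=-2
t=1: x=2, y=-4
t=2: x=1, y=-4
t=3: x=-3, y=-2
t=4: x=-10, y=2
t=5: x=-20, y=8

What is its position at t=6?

Successive displacements: (+2, -2), (-1, +0), (-4, +2), (-7, +4), (-10, +6) — each changes by (-3, +2).
step 6: x=-20, y=8 + (-13, +8) → x=-33, y=16

x=-33, y=16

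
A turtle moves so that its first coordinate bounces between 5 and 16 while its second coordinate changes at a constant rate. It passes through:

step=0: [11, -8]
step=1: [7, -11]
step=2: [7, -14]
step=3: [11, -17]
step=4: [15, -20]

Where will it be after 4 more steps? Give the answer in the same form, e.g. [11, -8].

The first coordinate reflects between 5 and 16, moving 4 per step.
  step 5: 15 → 13
  step 6: 13 → 9
  step 7: 9 → 5
  step 8: 5 → 9
The second coordinate changes by -3 each step: at step 8 it is -32.

[9, -32]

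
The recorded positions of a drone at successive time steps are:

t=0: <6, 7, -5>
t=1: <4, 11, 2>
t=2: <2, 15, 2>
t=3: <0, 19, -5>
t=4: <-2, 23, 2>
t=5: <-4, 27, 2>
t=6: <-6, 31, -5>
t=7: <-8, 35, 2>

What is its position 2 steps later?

<-12, 43, -5>

First: linear, -2 per step → -12 at step 9.
Second: linear, +4 per step → 43 at step 9.
Third: cycles through -5, 2, 2 every 3 steps. Step 9 lands at position 0 of the cycle → -5.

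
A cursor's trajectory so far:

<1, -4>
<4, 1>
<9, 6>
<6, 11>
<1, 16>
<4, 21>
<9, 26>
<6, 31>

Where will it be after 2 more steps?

The first coordinate repeats the cycle [1, 4, 9, 6] with period 4; step 9 mod 4 = 1, giving 4.
The second coordinate changes by +5 each step, so at step 9 it is -4 + 9·(5) = 41.

<4, 41>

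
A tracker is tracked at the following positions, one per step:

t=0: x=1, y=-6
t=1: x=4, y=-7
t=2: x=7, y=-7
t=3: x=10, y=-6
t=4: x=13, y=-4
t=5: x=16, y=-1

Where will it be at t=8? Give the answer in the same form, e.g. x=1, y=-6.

Taking differences between consecutive positions: (+3,-1), (+3,+0), (+3,+1), (+3,+2), (+3,+3). These grow by (+0,+1) each step.
step 6: x=16, y=-1 + (+3,+4) → x=19, y=3
step 7: x=19, y=3 + (+3,+5) → x=22, y=8
step 8: x=22, y=8 + (+3,+6) → x=25, y=14

x=25, y=14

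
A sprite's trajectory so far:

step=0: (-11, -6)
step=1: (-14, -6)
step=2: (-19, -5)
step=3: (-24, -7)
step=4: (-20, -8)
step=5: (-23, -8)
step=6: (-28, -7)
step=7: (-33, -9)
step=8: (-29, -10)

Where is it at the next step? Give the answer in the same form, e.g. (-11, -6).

Differencing gives (-3, +0), (-5, +1), (-5, -2), (+4, -1), (-3, +0), (-5, +1), (-5, -2), (+4, -1). This is the pattern (-3, +0), (-5, +1), (-5, -2), (+4, -1) repeated.
step 9: apply (-3, +0) → (-32, -10)

(-32, -10)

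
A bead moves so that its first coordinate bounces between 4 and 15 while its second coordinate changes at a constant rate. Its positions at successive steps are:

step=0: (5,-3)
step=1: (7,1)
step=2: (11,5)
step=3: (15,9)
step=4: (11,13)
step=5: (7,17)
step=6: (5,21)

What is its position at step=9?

(13,33)

The first coordinate travels 4 per step and bounces off the walls at 4 and 15.
  step 7: 5 → 9
  step 8: 9 → 13
  step 9: 13 → 13
The second coordinate changes by +4 each step: at step 9 it is 33.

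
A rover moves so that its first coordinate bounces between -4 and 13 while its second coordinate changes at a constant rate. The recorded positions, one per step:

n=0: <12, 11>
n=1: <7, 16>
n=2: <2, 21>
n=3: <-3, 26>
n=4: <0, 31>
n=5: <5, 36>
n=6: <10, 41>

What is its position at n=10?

The first coordinate travels 5 per step and bounces off the walls at -4 and 13.
  step 7: 10 → 11
  step 8: 11 → 6
  step 9: 6 → 1
  step 10: 1 → -4
The second coordinate changes by +5 each step: at step 10 it is 61.

<-4, 61>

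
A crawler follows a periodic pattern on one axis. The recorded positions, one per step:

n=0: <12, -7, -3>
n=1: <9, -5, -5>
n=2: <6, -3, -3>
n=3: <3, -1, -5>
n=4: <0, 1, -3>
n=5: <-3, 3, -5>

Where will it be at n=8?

First: linear, -3 per step → -12 at step 8.
Second: linear, +2 per step → 9 at step 8.
Third: cycles through -3, -5 every 2 steps. Step 8 lands at position 0 of the cycle → -3.

<-12, 9, -3>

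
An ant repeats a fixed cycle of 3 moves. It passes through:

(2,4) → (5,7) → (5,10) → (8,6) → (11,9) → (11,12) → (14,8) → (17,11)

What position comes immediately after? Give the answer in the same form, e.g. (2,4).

(17,14)

Differencing gives (+3,+3), (+0,+3), (+3,-4), (+3,+3), (+0,+3), (+3,-4), (+3,+3). This is the pattern (+3,+3), (+0,+3), (+3,-4) repeated.
step 8: apply (+0,+3) → (17,14)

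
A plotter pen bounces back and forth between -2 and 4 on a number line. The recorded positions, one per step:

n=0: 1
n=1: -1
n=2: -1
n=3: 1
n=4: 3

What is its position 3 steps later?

The value reflects between -2 and 4, moving 2 per step.
  step 5: 3 → 3
  step 6: 3 → 1
  step 7: 1 → -1

-1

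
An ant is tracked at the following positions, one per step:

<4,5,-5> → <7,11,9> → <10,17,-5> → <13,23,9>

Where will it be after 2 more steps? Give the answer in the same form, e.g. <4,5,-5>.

<19,35,9>

The first coordinate changes by +3 each step, so at step 5 it is 4 + 5·(3) = 19.
The second coordinate changes by +6 each step, so at step 5 it is 5 + 5·(6) = 35.
The third coordinate repeats the cycle [-5, 9] with period 2; step 5 mod 2 = 1, giving 9.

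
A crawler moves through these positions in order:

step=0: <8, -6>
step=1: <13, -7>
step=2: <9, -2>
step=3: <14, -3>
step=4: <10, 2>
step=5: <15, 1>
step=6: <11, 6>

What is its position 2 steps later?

Differencing gives <+5, -1>, <-4, +5>, <+5, -1>, <-4, +5>, <+5, -1>, <-4, +5>. This is the pattern <+5, -1>, <-4, +5> repeated.
step 7: apply <+5, -1> → <16, 5>
step 8: apply <-4, +5> → <12, 10>

<12, 10>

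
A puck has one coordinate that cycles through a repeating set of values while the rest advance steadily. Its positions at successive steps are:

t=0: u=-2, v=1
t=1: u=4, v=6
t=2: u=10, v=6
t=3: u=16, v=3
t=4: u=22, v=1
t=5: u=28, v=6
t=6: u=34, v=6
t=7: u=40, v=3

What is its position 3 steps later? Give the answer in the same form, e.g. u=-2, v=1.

The u coordinate changes by +6 each step, so at step 10 it is -2 + 10·(6) = 58.
The v coordinate repeats the cycle [1, 6, 6, 3] with period 4; step 10 mod 4 = 2, giving 6.

u=58, v=6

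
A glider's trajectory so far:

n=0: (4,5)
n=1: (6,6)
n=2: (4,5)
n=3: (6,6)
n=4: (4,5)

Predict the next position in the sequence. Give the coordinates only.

(6,6)

Consecutive displacements (+2,+1), (-2,-1), (+2,+1), (-2,-1) scale by a factor of -1 each step.
step 5: (4,5) + (+2,+1) → (6,6)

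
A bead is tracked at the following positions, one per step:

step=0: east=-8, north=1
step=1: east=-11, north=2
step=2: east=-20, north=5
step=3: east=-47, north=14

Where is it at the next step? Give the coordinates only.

Consecutive displacements (-3, +1), (-9, +3), (-27, +9) scale by a factor of 3 each step.
step 4: east=-47, north=14 + (-81, +27) → east=-128, north=41

east=-128, north=41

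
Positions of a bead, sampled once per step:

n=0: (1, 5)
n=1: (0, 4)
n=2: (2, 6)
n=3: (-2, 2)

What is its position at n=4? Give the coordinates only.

Consecutive displacements (-1, -1), (+2, +2), (-4, -4) scale by a factor of -2 each step.
step 4: (-2, 2) + (+8, +8) → (6, 10)

(6, 10)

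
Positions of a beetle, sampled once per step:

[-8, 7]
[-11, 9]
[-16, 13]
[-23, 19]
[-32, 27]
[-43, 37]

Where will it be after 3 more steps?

First differences are [-3, +2], [-5, +4], [-7, +6], [-9, +8], [-11, +10]; their common second difference is [-2, +2] (constant acceleration).
step 6: [-43, 37] + [-13, +12] → [-56, 49]
step 7: [-56, 49] + [-15, +14] → [-71, 63]
step 8: [-71, 63] + [-17, +16] → [-88, 79]

[-88, 79]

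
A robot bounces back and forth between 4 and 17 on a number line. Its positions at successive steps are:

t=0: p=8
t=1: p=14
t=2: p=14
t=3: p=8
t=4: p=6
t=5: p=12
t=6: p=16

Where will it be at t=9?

p=10

The value travels 6 per step and bounces off the walls at 4 and 17.
  step 7: 16 → 10
  step 8: 10 → 4
  step 9: 4 → 10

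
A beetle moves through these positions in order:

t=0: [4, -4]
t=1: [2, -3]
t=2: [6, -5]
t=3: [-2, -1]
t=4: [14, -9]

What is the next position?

Consecutive displacements [-2, +1], [+4, -2], [-8, +4], [+16, -8] scale by a factor of -2 each step.
step 5: [14, -9] + [-32, +16] → [-18, 7]

[-18, 7]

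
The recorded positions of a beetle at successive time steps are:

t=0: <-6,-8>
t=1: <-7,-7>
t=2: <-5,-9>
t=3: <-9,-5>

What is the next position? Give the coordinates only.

The jumps are <-1,+1>, <+2,-2>, <-4,+4> — a geometric progression with ratio -2.
step 4: <-9,-5> + <+8,-8> → <-1,-13>

<-1,-13>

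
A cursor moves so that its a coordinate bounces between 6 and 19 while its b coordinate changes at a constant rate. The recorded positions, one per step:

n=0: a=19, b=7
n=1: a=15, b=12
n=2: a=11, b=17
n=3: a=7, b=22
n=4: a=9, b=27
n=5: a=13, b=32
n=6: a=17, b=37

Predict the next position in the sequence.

The a coordinate reflects between 6 and 19, moving 4 per step.
  step 7: 17 → 17
The b coordinate changes by +5 each step: at step 7 it is 42.

a=17, b=42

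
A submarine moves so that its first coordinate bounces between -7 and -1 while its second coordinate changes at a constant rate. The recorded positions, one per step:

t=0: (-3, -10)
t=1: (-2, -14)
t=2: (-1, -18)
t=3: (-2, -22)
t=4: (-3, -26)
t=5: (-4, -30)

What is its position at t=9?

The first coordinate reflects between -7 and -1, moving 1 per step.
  step 6: -4 → -5
  step 7: -5 → -6
  step 8: -6 → -7
  step 9: -7 → -6
The second coordinate changes by -4 each step: at step 9 it is -46.

(-6, -46)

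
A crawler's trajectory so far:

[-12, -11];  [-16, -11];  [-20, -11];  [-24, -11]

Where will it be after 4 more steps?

The position changes by [-4, +0] every step.
step 4: [-24, -11] + [-4, +0] → [-28, -11]
step 5: [-28, -11] + [-4, +0] → [-32, -11]
step 6: [-32, -11] + [-4, +0] → [-36, -11]
step 7: [-36, -11] + [-4, +0] → [-40, -11]

[-40, -11]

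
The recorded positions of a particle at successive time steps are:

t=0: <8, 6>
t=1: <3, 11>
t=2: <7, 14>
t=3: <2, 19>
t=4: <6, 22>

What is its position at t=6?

<5, 30>

Differencing gives <-5, +5>, <+4, +3>, <-5, +5>, <+4, +3>. This is the pattern <-5, +5>, <+4, +3> repeated.
step 5: apply <-5, +5> → <1, 27>
step 6: apply <+4, +3> → <5, 30>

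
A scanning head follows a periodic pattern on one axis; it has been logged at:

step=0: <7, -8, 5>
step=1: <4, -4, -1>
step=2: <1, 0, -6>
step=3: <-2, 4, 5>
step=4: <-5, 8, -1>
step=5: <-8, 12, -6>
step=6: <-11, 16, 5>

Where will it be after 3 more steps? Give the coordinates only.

<-20, 28, 5>

The first coordinate changes by -3 each step, so at step 9 it is 7 + 9·(-3) = -20.
The second coordinate changes by +4 each step, so at step 9 it is -8 + 9·(4) = 28.
The third coordinate repeats the cycle [5, -1, -6] with period 3; step 9 mod 3 = 0, giving 5.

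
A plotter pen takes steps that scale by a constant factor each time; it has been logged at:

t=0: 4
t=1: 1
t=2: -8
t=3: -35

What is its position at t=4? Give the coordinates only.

-116

Consecutive displacements -3, -9, -27 scale by a factor of 3 each step.
step 4: -35 − 81 → -116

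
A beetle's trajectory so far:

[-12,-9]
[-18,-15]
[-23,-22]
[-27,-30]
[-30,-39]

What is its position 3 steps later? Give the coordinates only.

Successive displacements: [-6,-6], [-5,-7], [-4,-8], [-3,-9] — each changes by [+1,-1].
step 5: [-30,-39] + [-2,-10] → [-32,-49]
step 6: [-32,-49] + [-1,-11] → [-33,-60]
step 7: [-33,-60] + [+0,-12] → [-33,-72]

[-33,-72]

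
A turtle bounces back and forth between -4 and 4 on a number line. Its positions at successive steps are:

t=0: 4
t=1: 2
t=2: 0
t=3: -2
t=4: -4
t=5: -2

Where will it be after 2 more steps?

The value travels 2 per step and bounces off the walls at -4 and 4.
  step 6: -2 → 0
  step 7: 0 → 2

2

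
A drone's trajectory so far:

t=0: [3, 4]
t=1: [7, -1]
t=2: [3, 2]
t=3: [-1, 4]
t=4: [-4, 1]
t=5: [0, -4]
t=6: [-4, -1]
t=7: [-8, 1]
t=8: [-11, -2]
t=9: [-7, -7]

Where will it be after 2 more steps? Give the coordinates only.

Step-to-step displacements: [+4, -5], [-4, +3], [-4, +2], [-3, -3], [+4, -5], [-4, +3], [-4, +2], [-3, -3], [+4, -5] — a repeating cycle of length 4.
step 10: apply [-4, +3] → [-11, -4]
step 11: apply [-4, +2] → [-15, -2]

[-15, -2]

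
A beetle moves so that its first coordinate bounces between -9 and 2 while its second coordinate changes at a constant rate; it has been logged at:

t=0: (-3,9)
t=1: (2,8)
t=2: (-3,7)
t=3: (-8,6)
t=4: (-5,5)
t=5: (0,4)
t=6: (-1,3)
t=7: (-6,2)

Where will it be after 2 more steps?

(-2,0)

The first coordinate reflects between -9 and 2, moving 5 per step.
  step 8: -6 → -7
  step 9: -7 → -2
The second coordinate changes by -1 each step: at step 9 it is 0.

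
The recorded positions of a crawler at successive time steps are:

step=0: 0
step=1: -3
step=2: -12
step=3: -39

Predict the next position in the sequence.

-120

Step-to-step displacements: -3, -9, -27; each is 3× the previous.
step 4: -39 − 81 → -120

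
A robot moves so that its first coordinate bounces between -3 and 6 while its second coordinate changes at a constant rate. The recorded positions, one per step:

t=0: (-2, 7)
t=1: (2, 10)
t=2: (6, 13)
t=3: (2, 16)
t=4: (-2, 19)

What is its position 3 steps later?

(4, 28)

The first coordinate reflects between -3 and 6, moving 4 per step.
  step 5: -2 → 0
  step 6: 0 → 4
  step 7: 4 → 4
The second coordinate changes by +3 each step: at step 7 it is 28.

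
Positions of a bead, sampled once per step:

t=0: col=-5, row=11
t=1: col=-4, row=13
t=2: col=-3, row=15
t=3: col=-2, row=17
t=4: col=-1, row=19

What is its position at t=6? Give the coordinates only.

col=1, row=23

Constant displacement of (+1,+2) per step.
step 5: col=-1, row=19 + (+1,+2) → col=0, row=21
step 6: col=0, row=21 + (+1,+2) → col=1, row=23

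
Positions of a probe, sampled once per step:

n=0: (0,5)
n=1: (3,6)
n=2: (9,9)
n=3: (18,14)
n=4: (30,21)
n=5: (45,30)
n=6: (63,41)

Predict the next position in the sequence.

Taking differences between consecutive positions: (+3,+1), (+6,+3), (+9,+5), (+12,+7), (+15,+9), (+18,+11). These grow by (+3,+2) each step.
step 7: (63,41) + (+21,+13) → (84,54)

(84,54)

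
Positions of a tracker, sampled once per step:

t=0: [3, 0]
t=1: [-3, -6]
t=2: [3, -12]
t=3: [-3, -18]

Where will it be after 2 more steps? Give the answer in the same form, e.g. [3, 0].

[-3, -30]

The first coordinate repeats the cycle [3, -3] with period 2; step 5 mod 2 = 1, giving -3.
The second coordinate changes by -6 each step, so at step 5 it is 0 + 5·(-6) = -30.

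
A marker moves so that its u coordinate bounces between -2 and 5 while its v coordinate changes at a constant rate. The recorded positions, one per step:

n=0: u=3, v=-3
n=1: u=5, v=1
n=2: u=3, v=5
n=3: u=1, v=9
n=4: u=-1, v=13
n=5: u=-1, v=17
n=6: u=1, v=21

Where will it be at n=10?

The u coordinate reflects between -2 and 5, moving 2 per step.
  step 7: 1 → 3
  step 8: 3 → 5
  step 9: 5 → 3
  step 10: 3 → 1
The v coordinate changes by +4 each step: at step 10 it is 37.

u=1, v=37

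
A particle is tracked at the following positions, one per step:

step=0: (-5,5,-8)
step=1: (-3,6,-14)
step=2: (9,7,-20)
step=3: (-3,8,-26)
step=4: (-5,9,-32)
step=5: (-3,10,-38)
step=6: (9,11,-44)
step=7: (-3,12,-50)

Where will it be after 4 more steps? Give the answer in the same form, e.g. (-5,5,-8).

The first coordinate repeats the cycle [-5, -3, 9, -3] with period 4; step 11 mod 4 = 3, giving -3.
The second coordinate changes by +1 each step, so at step 11 it is 5 + 11·(1) = 16.
The third coordinate changes by -6 each step, so at step 11 it is -8 + 11·(-6) = -74.

(-3,16,-74)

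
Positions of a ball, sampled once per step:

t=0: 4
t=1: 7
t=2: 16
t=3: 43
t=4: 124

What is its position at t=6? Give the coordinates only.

1096

Consecutive displacements +3, +9, +27, +81 scale by a factor of 3 each step.
step 5: 124 + 243 → 367
step 6: 367 + 729 → 1096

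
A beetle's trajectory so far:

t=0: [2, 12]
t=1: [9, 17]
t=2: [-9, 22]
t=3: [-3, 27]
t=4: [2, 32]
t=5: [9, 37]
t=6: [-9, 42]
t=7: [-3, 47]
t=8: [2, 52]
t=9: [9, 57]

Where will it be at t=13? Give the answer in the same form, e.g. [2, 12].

[9, 77]

The first coordinate repeats the cycle [2, 9, -9, -3] with period 4; step 13 mod 4 = 1, giving 9.
The second coordinate changes by +5 each step, so at step 13 it is 12 + 13·(5) = 77.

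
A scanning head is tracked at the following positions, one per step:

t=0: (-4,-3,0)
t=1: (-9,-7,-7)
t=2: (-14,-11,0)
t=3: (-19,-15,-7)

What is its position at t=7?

(-39,-31,-7)

First: linear, -5 per step → -39 at step 7.
Second: linear, -4 per step → -31 at step 7.
Third: cycles through 0, -7 every 2 steps. Step 7 lands at position 1 of the cycle → -7.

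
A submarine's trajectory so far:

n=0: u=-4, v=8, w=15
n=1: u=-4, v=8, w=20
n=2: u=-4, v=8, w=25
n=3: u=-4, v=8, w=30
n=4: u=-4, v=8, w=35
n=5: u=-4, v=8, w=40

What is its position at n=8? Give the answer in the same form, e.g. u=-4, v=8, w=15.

Constant displacement of (+0,+0,+5) per step.
step 6: u=-4, v=8, w=40 + (+0,+0,+5) → u=-4, v=8, w=45
step 7: u=-4, v=8, w=45 + (+0,+0,+5) → u=-4, v=8, w=50
step 8: u=-4, v=8, w=50 + (+0,+0,+5) → u=-4, v=8, w=55

u=-4, v=8, w=55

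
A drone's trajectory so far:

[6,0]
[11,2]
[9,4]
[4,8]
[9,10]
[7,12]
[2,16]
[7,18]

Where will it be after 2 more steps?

[0,24]

The moves between consecutive positions are [+5,+2], [-2,+2], [-5,+4], [+5,+2], [-2,+2], [-5,+4], [+5,+2]; they repeat the 3-cycle [[+5,+2], [-2,+2], [-5,+4]].
step 8: apply [-2,+2] → [5,20]
step 9: apply [-5,+4] → [0,24]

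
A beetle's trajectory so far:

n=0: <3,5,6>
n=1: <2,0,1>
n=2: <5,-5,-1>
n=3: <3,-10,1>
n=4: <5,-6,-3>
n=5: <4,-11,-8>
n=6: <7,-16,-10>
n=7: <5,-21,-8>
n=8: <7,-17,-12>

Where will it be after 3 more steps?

Differencing gives <-1,-5,-5>, <+3,-5,-2>, <-2,-5,+2>, <+2,+4,-4>, <-1,-5,-5>, <+3,-5,-2>, <-2,-5,+2>, <+2,+4,-4>. This is the pattern <-1,-5,-5>, <+3,-5,-2>, <-2,-5,+2>, <+2,+4,-4> repeated.
step 9: apply <-1,-5,-5> → <6,-22,-17>
step 10: apply <+3,-5,-2> → <9,-27,-19>
step 11: apply <-2,-5,+2> → <7,-32,-17>

<7,-32,-17>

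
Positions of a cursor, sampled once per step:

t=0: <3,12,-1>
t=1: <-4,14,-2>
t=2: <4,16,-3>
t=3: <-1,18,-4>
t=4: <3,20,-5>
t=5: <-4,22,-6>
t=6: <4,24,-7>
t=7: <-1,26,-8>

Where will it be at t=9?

<-4,30,-10>

First: cycles through 3, -4, 4, -1 every 4 steps. Step 9 lands at position 1 of the cycle → -4.
Second: linear, +2 per step → 30 at step 9.
Third: linear, -1 per step → -10 at step 9.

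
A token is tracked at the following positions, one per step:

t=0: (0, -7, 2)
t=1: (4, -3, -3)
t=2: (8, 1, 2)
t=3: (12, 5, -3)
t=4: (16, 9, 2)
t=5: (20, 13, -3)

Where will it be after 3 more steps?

First: linear, +4 per step → 32 at step 8.
Second: linear, +4 per step → 25 at step 8.
Third: cycles through 2, -3 every 2 steps. Step 8 lands at position 0 of the cycle → 2.

(32, 25, 2)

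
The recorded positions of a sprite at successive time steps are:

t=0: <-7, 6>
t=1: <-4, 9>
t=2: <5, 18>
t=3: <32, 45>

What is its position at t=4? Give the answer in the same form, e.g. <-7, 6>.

<113, 126>

Step-to-step displacements: <+3, +3>, <+9, +9>, <+27, +27>; each is 3× the previous.
step 4: <32, 45> + <+81, +81> → <113, 126>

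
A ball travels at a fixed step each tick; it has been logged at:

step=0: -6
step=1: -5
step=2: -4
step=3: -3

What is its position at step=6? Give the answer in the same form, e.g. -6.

0

The position changes by +1 every step.
step 4: -3 + 1 → -2
step 5: -2 + 1 → -1
step 6: -1 + 1 → 0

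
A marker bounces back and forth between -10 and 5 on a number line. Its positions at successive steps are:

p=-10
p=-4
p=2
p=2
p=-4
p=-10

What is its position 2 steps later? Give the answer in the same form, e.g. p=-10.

p=2

The value reflects between -10 and 5, moving 6 per step.
  step 6: -10 → -4
  step 7: -4 → 2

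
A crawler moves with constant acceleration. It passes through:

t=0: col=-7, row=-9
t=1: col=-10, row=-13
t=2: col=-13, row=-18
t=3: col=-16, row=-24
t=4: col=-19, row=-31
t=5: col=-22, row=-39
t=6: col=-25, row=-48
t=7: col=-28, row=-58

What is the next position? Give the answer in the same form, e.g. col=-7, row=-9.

col=-31, row=-69

Successive displacements: (-3,-4), (-3,-5), (-3,-6), (-3,-7), (-3,-8), (-3,-9), (-3,-10) — each changes by (+0,-1).
step 8: col=-28, row=-58 + (-3,-11) → col=-31, row=-69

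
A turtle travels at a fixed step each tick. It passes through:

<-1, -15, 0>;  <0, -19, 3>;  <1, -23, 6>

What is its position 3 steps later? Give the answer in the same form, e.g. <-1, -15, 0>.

Constant displacement of <+1, -4, +3> per step.
step 3: <1, -23, 6> + <+1, -4, +3> → <2, -27, 9>
step 4: <2, -27, 9> + <+1, -4, +3> → <3, -31, 12>
step 5: <3, -31, 12> + <+1, -4, +3> → <4, -35, 15>

<4, -35, 15>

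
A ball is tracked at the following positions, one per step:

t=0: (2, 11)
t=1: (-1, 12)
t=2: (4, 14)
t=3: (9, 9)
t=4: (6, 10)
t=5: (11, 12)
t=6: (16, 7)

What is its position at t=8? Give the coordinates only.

The moves between consecutive positions are (-3, +1), (+5, +2), (+5, -5), (-3, +1), (+5, +2), (+5, -5); they repeat the 3-cycle [(-3, +1), (+5, +2), (+5, -5)].
step 7: apply (-3, +1) → (13, 8)
step 8: apply (+5, +2) → (18, 10)

(18, 10)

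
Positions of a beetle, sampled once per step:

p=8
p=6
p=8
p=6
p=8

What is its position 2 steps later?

p=8

Consecutive displacements -2, +2, -2, +2 scale by a factor of -1 each step.
step 5: 8 − 2 → p=6
step 6: 6 + 2 → p=8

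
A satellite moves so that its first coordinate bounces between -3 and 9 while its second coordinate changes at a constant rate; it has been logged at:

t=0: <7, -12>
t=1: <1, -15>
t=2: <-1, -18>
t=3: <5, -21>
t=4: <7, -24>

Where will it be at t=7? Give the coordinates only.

The first coordinate travels 6 per step and bounces off the walls at -3 and 9.
  step 5: 7 → 1
  step 6: 1 → -1
  step 7: -1 → 5
The second coordinate changes by -3 each step: at step 7 it is -33.

<5, -33>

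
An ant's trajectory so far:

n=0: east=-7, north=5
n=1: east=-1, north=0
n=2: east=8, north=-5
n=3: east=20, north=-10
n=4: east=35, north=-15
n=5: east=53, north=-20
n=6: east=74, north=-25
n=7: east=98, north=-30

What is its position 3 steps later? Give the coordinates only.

Taking differences between consecutive positions: (+6, -5), (+9, -5), (+12, -5), (+15, -5), (+18, -5), (+21, -5), (+24, -5). These grow by (+3, +0) each step.
step 8: east=98, north=-30 + (+27, -5) → east=125, north=-35
step 9: east=125, north=-35 + (+30, -5) → east=155, north=-40
step 10: east=155, north=-40 + (+33, -5) → east=188, north=-45

east=188, north=-45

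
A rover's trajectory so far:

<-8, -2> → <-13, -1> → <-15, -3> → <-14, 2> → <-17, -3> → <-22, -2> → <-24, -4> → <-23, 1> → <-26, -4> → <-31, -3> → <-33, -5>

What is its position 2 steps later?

<-35, -5>

Differencing gives <-5, +1>, <-2, -2>, <+1, +5>, <-3, -5>, <-5, +1>, <-2, -2>, <+1, +5>, <-3, -5>, <-5, +1>, <-2, -2>. This is the pattern <-5, +1>, <-2, -2>, <+1, +5>, <-3, -5> repeated.
step 11: apply <+1, +5> → <-32, 0>
step 12: apply <-3, -5> → <-35, -5>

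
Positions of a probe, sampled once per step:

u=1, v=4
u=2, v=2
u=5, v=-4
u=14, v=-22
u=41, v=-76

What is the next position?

u=122, v=-238

The jumps are (+1,-2), (+3,-6), (+9,-18), (+27,-54) — a geometric progression with ratio 3.
step 5: u=41, v=-76 + (+81,-162) → u=122, v=-238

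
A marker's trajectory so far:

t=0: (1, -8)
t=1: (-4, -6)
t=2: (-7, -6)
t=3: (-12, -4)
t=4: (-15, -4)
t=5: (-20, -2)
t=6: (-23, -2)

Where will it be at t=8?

Step-to-step displacements: (-5, +2), (-3, +0), (-5, +2), (-3, +0), (-5, +2), (-3, +0) — a repeating cycle of length 2.
step 7: apply (-5, +2) → (-28, 0)
step 8: apply (-3, +0) → (-31, 0)

(-31, 0)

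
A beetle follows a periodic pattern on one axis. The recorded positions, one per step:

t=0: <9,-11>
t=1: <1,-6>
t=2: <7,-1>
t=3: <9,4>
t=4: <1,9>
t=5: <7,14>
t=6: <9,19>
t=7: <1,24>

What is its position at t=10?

First: cycles through 9, 1, 7 every 3 steps. Step 10 lands at position 1 of the cycle → 1.
Second: linear, +5 per step → 39 at step 10.

<1,39>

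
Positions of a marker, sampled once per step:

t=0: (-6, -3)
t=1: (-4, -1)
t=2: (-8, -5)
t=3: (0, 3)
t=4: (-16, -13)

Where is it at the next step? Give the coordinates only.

Consecutive displacements (+2, +2), (-4, -4), (+8, +8), (-16, -16) scale by a factor of -2 each step.
step 5: (-16, -13) + (+32, +32) → (16, 19)

(16, 19)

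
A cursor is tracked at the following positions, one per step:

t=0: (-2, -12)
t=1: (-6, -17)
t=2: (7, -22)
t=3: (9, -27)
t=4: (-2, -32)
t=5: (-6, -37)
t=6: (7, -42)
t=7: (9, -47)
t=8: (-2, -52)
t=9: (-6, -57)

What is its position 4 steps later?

First: cycles through -2, -6, 7, 9 every 4 steps. Step 13 lands at position 1 of the cycle → -6.
Second: linear, -5 per step → -77 at step 13.

(-6, -77)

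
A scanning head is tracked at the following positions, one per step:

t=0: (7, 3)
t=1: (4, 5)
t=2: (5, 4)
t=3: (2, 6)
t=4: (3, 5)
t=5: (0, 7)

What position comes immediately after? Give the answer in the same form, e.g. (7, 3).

Step-to-step displacements: (-3, +2), (+1, -1), (-3, +2), (+1, -1), (-3, +2) — a repeating cycle of length 2.
step 6: apply (+1, -1) → (1, 6)

(1, 6)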